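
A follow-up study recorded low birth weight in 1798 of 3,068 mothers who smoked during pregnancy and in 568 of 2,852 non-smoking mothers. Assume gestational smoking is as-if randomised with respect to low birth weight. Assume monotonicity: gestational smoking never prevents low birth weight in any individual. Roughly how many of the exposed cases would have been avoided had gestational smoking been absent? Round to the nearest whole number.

about 1187 cases

p₁ = P(outcome | exposed) = 1798/3068 = 0.58605
p₀ = P(outcome | unexposed) = 568/2852 = 0.19916
PN = (p₁ − p₀)/p₁ = (0.58605 − 0.19916) / 0.58605 ≈ 0.66017.
Attributable cases ≈ PN × (exposed cases) = 0.66017 × 1798 ≈ 1186.98.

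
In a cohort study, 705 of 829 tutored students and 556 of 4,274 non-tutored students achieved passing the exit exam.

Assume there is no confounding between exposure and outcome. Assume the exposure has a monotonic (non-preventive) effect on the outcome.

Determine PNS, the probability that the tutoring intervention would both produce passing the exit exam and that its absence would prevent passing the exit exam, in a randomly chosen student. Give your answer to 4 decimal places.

PNS ≈ 0.7203

p₁ = P(outcome | exposed) = 705/829 = 0.85042
p₀ = P(outcome | unexposed) = 556/4274 = 0.13009
Under exogeneity and monotonicity, PNS = p₁ − p₀.
PNS = 0.85042 − 0.13009 = 0.72033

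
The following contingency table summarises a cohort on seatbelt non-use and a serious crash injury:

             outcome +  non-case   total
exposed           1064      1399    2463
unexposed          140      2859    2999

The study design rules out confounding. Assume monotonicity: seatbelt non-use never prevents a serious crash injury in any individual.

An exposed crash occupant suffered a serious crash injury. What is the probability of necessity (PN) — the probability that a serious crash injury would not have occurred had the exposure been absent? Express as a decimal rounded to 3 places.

p₁ = P(outcome | exposed) = 1064/2463 = 0.43199
p₀ = P(outcome | unexposed) = 140/2999 = 0.046682
Under exogeneity and monotonicity, PN = (p₁ − p₀) / p₁.
PN = (0.43199 − 0.046682) / 0.43199 = 0.38531 / 0.43199 ≈ 0.8919

PN ≈ 0.892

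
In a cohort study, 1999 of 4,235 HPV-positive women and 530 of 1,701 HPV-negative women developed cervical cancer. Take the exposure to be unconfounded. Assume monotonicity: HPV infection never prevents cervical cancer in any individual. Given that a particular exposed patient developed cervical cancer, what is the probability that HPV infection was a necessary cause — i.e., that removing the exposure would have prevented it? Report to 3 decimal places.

PN ≈ 0.340

p₁ = P(outcome | exposed) = 1999/4235 = 0.47202
p₀ = P(outcome | unexposed) = 530/1701 = 0.31158
Under exogeneity and monotonicity, PN = (p₁ − p₀) / p₁.
PN = (0.47202 − 0.31158) / 0.47202 = 0.16044 / 0.47202 ≈ 0.3399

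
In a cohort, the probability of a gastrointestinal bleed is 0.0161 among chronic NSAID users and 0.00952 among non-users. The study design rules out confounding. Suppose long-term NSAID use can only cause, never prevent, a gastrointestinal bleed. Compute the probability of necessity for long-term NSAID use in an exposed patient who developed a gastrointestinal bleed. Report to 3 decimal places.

PN ≈ 0.409

Let p₁ = 0.0161, p₀ = 0.00952.
Under exogeneity and monotonicity, PN = (p₁ − p₀) / p₁.
PN = (0.0161 − 0.00952) / 0.0161 = 0.00658 / 0.0161 ≈ 0.4087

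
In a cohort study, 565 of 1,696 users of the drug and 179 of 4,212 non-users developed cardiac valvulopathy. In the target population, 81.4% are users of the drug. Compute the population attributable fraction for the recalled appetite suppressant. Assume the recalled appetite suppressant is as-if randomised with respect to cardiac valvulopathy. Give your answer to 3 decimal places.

PAF ≈ 0.848

p₁ = P(outcome | exposed) = 565/1696 = 0.33314
p₀ = P(outcome | unexposed) = 179/4212 = 0.042498
Overall risk P(Y=1) = π·p₁ + (1−π)·p₀ = 0.814×0.33314 + 0.186×0.042498 = 0.27908.
Under exogeneity, PAF = [P(Y=1) − p₀] / P(Y=1).
PAF = (0.27908 − 0.042498) / 0.27908 ≈ 0.8477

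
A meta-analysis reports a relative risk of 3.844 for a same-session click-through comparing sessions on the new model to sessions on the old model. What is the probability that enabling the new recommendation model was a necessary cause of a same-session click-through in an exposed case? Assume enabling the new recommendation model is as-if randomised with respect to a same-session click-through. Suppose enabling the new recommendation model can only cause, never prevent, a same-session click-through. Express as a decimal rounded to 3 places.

PN ≈ 0.740

Under exogeneity and monotonicity, PN = (RR − 1) / RR = 1 − 1/RR.
PN = (3.844 − 1) / 3.844 = 2.844 / 3.844 ≈ 0.7399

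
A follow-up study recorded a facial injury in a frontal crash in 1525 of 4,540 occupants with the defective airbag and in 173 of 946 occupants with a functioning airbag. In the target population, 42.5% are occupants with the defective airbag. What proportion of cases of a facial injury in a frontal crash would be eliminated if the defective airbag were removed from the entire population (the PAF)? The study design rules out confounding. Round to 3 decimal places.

p₁ = P(outcome | exposed) = 1525/4540 = 0.3359
p₀ = P(outcome | unexposed) = 173/946 = 0.18288
Overall risk P(Y=1) = π·p₁ + (1−π)·p₀ = 0.425×0.3359 + 0.575×0.18288 = 0.24791.
Under exogeneity, PAF = [P(Y=1) − p₀] / P(Y=1).
PAF = (0.24791 − 0.18288) / 0.24791 ≈ 0.2623

PAF ≈ 0.262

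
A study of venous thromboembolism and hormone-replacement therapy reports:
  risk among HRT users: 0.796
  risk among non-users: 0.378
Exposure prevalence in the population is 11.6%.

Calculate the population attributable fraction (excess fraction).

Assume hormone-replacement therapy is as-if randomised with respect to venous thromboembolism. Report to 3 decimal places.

PAF ≈ 0.114

Let p₁ = 0.796, p₀ = 0.378.
Overall risk P(Y=1) = π·p₁ + (1−π)·p₀ = 0.116×0.796 + 0.884×0.378 = 0.42649.
Under exogeneity, PAF = [P(Y=1) − p₀] / P(Y=1).
PAF = (0.42649 − 0.378) / 0.42649 ≈ 0.1137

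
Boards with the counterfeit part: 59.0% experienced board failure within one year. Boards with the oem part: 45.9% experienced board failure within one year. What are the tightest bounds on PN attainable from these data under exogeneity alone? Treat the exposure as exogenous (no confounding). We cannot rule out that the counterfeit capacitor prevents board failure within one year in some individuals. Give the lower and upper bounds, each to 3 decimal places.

0.222 ≤ PN ≤ 0.917

p₁ = 0.59, p₀ = 0.459.
Under exogeneity alone the bounds on PN are max{0,(p₁−p₀)/p₁} ≤ PN ≤ min{1,(1−p₀)/p₁}.
  lower = (p₁ − p₀)/p₁ = 0.131 / 0.59 ≈ 0.2220
  upper = min{1, (1 − p₀)/p₁} = 0.541 / 0.59 ≈ 0.9169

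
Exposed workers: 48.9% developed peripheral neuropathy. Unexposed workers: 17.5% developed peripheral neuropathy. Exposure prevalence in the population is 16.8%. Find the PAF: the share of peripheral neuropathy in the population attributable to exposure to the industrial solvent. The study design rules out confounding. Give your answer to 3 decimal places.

PAF ≈ 0.232

p₁ = 0.489, p₀ = 0.175.
Overall risk P(Y=1) = π·p₁ + (1−π)·p₀ = 0.168×0.489 + 0.832×0.175 = 0.22775.
Under exogeneity, PAF = [P(Y=1) − p₀] / P(Y=1).
PAF = (0.22775 − 0.175) / 0.22775 ≈ 0.2316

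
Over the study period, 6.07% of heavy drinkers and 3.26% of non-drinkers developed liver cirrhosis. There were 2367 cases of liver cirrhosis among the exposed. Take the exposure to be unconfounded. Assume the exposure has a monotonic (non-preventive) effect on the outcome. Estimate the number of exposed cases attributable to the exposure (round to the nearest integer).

about 1096 cases

p₁ = 0.0607, p₀ = 0.0326.
PN = (p₁ − p₀)/p₁ = (0.0607 − 0.0326) / 0.0607 ≈ 0.46293.
Attributable cases ≈ PN × (exposed cases) = 0.46293 × 2367 ≈ 1095.76.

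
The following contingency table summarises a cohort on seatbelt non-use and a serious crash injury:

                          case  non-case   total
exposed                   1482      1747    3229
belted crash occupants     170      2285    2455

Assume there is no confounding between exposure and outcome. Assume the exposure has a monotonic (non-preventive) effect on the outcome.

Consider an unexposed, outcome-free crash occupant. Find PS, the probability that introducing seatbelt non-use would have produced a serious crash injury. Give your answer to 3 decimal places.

PS ≈ 0.419

p₁ = P(outcome | exposed) = 1482/3229 = 0.45897
p₀ = P(outcome | unexposed) = 170/2455 = 0.069246
Under exogeneity and monotonicity, PS = (p₁ − p₀)/(1 − p₀).
PS = (0.45897 − 0.069246) / 0.93075 ≈ 0.4187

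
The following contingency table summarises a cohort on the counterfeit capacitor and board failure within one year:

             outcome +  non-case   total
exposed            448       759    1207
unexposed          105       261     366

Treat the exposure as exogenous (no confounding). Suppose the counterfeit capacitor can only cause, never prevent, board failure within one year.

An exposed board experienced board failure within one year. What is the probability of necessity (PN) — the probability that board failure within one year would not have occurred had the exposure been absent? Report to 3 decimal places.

p₁ = P(outcome | exposed) = 448/1207 = 0.37117
p₀ = P(outcome | unexposed) = 105/366 = 0.28689
Under exogeneity and monotonicity, PN = (p₁ − p₀) / p₁.
PN = (0.37117 − 0.28689) / 0.37117 = 0.084283 / 0.37117 ≈ 0.2271

PN ≈ 0.227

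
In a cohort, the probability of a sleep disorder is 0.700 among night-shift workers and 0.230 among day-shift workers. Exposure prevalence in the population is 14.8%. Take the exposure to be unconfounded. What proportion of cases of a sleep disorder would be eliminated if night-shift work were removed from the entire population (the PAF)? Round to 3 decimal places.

PAF ≈ 0.232

Let p₁ = 0.7, p₀ = 0.23.
Overall risk P(Y=1) = π·p₁ + (1−π)·p₀ = 0.148×0.7 + 0.852×0.23 = 0.29956.
Under exogeneity, PAF = [P(Y=1) − p₀] / P(Y=1).
PAF = (0.29956 − 0.23) / 0.29956 ≈ 0.2322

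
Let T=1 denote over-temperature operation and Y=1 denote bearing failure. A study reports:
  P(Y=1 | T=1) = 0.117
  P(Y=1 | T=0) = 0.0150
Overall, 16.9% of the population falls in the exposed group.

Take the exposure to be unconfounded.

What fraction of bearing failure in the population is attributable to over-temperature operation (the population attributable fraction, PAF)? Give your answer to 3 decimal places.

Let p₁ = 0.117, p₀ = 0.015.
Overall risk P(Y=1) = π·p₁ + (1−π)·p₀ = 0.169×0.117 + 0.831×0.015 = 0.032238.
Under exogeneity, PAF = [P(Y=1) − p₀] / P(Y=1).
PAF = (0.032238 − 0.015) / 0.032238 ≈ 0.5347

PAF ≈ 0.535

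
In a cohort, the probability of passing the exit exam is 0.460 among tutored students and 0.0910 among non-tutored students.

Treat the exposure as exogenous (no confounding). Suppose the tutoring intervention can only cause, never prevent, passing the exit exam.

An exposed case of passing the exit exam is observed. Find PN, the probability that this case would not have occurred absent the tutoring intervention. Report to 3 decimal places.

PN ≈ 0.802

Let p₁ = 0.46, p₀ = 0.091.
Under exogeneity and monotonicity, PN = (p₁ − p₀) / p₁.
PN = (0.46 − 0.091) / 0.46 = 0.369 / 0.46 ≈ 0.8022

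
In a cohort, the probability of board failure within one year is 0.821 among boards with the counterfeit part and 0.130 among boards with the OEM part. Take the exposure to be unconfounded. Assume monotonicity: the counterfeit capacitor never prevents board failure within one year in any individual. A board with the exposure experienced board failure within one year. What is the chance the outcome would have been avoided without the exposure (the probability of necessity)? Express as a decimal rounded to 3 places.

PN ≈ 0.842

Let p₁ = 0.821, p₀ = 0.13.
Under exogeneity and monotonicity, PN = (p₁ − p₀) / p₁.
PN = (0.821 − 0.13) / 0.821 = 0.691 / 0.821 ≈ 0.8417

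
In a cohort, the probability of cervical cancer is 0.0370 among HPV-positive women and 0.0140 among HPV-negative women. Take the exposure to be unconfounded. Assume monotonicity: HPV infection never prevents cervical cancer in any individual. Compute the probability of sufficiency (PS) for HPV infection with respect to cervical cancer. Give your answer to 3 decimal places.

PS ≈ 0.023

Let p₁ = 0.037, p₀ = 0.014.
Under exogeneity and monotonicity, PS = (p₁ − p₀) / (1 − p₀).
PS = (0.037 − 0.014) / (1 − 0.014) = 0.023 / 0.986 ≈ 0.0233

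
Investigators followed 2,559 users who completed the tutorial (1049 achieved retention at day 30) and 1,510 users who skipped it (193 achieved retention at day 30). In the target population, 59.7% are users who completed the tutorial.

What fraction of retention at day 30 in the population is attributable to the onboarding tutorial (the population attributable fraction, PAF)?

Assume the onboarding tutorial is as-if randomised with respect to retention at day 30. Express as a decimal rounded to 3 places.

p₁ = P(outcome | exposed) = 1049/2559 = 0.40993
p₀ = P(outcome | unexposed) = 193/1510 = 0.12781
Overall risk P(Y=1) = π·p₁ + (1−π)·p₀ = 0.597×0.40993 + 0.403×0.12781 = 0.29623.
Under exogeneity, PAF = [P(Y=1) − p₀] / P(Y=1).
PAF = (0.29623 − 0.12781) / 0.29623 ≈ 0.5685

PAF ≈ 0.569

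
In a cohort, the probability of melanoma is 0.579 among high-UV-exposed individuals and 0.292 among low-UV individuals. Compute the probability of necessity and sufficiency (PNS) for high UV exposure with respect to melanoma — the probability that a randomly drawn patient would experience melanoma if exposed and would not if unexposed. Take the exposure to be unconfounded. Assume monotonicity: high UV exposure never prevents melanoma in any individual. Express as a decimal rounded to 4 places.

Let p₁ = 0.579, p₀ = 0.292.
Under exogeneity and monotonicity, PNS = p₁ − p₀.
PNS = 0.579 − 0.292 = 0.287

PNS ≈ 0.2870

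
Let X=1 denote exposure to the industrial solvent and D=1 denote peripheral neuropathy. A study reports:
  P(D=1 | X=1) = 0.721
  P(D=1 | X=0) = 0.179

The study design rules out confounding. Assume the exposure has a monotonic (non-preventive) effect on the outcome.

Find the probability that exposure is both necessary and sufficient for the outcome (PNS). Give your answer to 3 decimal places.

PNS ≈ 0.542

Let p₁ = 0.721, p₀ = 0.179.
Under exogeneity and monotonicity, PNS = p₁ − p₀.
PNS = 0.721 − 0.179 = 0.542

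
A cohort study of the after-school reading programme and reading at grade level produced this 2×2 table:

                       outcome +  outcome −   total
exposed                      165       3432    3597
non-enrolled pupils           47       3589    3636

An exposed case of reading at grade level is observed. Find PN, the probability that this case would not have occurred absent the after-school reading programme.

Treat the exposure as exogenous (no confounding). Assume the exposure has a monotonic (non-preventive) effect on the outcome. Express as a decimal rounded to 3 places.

p₁ = P(outcome | exposed) = 165/3597 = 0.045872
p₀ = P(outcome | unexposed) = 47/3636 = 0.012926
Under exogeneity and monotonicity, PN = (p₁ − p₀)/p₁.
PN = (0.045872 − 0.012926) / 0.045872 ≈ 0.7182

PN ≈ 0.718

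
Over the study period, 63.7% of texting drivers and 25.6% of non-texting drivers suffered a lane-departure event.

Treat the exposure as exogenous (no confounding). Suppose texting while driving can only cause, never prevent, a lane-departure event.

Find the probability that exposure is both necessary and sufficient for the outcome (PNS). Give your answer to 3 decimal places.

p₁ = 0.637, p₀ = 0.256.
Under exogeneity and monotonicity, PNS = p₁ − p₀.
PNS = 0.637 − 0.256 = 0.381

PNS ≈ 0.381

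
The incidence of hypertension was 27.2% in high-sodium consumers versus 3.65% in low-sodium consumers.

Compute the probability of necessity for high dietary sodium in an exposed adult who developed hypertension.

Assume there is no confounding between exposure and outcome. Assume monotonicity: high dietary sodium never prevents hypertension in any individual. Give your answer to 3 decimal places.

PN ≈ 0.866

p₁ = 0.272, p₀ = 0.0365.
Under exogeneity and monotonicity, PN = (p₁ − p₀) / p₁.
PN = (0.272 − 0.0365) / 0.272 = 0.2355 / 0.272 ≈ 0.8658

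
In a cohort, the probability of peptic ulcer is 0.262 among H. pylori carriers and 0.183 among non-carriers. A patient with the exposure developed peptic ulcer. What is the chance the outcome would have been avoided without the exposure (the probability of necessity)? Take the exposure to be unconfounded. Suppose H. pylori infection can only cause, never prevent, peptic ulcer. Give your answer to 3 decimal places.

Let p₁ = 0.262, p₀ = 0.183.
Under exogeneity and monotonicity, PN = (p₁ − p₀) / p₁.
PN = (0.262 − 0.183) / 0.262 = 0.079 / 0.262 ≈ 0.3015

PN ≈ 0.302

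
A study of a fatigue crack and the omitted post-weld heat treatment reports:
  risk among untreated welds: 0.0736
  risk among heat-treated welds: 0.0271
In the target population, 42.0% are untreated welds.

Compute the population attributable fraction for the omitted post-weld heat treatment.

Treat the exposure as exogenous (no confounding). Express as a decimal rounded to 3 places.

Let p₁ = 0.0736, p₀ = 0.0271.
Overall risk P(Y=1) = π·p₁ + (1−π)·p₀ = 0.42×0.0736 + 0.58×0.0271 = 0.04663.
Under exogeneity, PAF = [P(Y=1) − p₀] / P(Y=1).
PAF = (0.04663 − 0.0271) / 0.04663 ≈ 0.4188

PAF ≈ 0.419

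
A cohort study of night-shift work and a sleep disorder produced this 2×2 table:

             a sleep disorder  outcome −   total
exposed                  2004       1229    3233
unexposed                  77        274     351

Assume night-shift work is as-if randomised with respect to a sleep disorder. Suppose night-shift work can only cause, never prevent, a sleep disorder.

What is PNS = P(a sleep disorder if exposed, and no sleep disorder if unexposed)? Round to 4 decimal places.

p₁ = P(outcome | exposed) = 2004/3233 = 0.61986
p₀ = P(outcome | unexposed) = 77/351 = 0.21937
Under exogeneity and monotonicity, PNS = p₁ − p₀.
PNS = 0.61986 − 0.21937 = 0.40048

PNS ≈ 0.4005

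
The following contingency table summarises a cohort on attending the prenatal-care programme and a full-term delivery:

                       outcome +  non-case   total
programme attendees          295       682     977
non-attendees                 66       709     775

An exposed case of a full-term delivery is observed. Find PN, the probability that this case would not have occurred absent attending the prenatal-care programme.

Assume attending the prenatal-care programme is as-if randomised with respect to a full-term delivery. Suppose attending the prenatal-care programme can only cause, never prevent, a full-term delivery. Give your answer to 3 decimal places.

p₁ = P(outcome | exposed) = 295/977 = 0.30194
p₀ = P(outcome | unexposed) = 66/775 = 0.085161
Under exogeneity and monotonicity, PN = (p₁ − p₀)/p₁.
PN = (0.30194 − 0.085161) / 0.30194 ≈ 0.7180

PN ≈ 0.718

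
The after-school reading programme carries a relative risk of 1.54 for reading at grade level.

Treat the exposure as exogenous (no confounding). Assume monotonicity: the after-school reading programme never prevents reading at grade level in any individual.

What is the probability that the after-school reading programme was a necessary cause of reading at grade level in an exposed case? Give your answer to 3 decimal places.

Under exogeneity and monotonicity, PN = (RR − 1) / RR = 1 − 1/RR.
PN = (1.54 − 1) / 1.54 = 0.54 / 1.54 ≈ 0.3506

PN ≈ 0.351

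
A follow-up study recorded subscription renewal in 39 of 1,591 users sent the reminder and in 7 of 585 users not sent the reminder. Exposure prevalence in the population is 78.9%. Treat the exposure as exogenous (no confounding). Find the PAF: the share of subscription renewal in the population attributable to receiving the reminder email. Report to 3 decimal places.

PAF ≈ 0.453

p₁ = P(outcome | exposed) = 39/1591 = 0.024513
p₀ = P(outcome | unexposed) = 7/585 = 0.011966
Overall risk P(Y=1) = π·p₁ + (1−π)·p₀ = 0.789×0.024513 + 0.211×0.011966 = 0.021865.
Under exogeneity, PAF = [P(Y=1) − p₀] / P(Y=1).
PAF = (0.021865 − 0.011966) / 0.021865 ≈ 0.4528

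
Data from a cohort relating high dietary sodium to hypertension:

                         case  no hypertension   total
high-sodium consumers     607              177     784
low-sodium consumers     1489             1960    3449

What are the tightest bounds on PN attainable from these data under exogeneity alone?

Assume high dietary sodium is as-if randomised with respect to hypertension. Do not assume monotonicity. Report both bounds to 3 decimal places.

p₁ = P(outcome | exposed) = 607/784 = 0.77423
p₀ = P(outcome | unexposed) = 1489/3449 = 0.43172
Under exogeneity alone the bounds on PN are max{0,(p₁−p₀)/p₁} ≤ PN ≤ min{1,(1−p₀)/p₁}.
  lower = (p₁ − p₀)/p₁ = 0.34252 / 0.77423 ≈ 0.4424
  upper = min{1, (1 − p₀)/p₁} = 0.56828 / 0.77423 ≈ 0.7340

0.442 ≤ PN ≤ 0.734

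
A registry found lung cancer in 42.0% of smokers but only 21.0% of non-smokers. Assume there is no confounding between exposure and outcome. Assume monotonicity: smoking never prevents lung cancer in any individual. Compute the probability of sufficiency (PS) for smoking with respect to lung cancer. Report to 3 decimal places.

p₁ = 0.42, p₀ = 0.21.
Under exogeneity and monotonicity, PS = (p₁ − p₀) / (1 − p₀).
PS = (0.42 − 0.21) / (1 − 0.21) = 0.21 / 0.79 ≈ 0.2658

PS ≈ 0.266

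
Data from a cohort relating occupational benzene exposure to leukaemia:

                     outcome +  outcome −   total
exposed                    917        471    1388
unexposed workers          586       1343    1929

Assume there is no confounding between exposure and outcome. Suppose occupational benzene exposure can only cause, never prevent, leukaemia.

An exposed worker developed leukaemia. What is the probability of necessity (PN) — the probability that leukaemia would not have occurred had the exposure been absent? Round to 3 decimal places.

PN ≈ 0.540

p₁ = P(outcome | exposed) = 917/1388 = 0.66066
p₀ = P(outcome | unexposed) = 586/1929 = 0.30378
Under exogeneity and monotonicity, PN = (p₁ − p₀) / p₁.
PN = (0.66066 − 0.30378) / 0.66066 = 0.35688 / 0.66066 ≈ 0.5402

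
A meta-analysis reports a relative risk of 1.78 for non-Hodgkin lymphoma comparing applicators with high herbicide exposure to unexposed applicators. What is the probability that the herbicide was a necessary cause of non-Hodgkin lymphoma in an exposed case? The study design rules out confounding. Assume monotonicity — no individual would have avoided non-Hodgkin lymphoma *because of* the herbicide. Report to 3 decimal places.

Under exogeneity and monotonicity, PN = (RR − 1) / RR = 1 − 1/RR.
PN = (1.78 − 1) / 1.78 = 0.78 / 1.78 ≈ 0.4382

PN ≈ 0.438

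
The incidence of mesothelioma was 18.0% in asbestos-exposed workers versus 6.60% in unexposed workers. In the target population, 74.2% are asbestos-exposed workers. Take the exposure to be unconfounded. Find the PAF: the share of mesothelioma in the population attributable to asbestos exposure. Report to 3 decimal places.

p₁ = 0.18, p₀ = 0.066.
Overall risk P(Y=1) = π·p₁ + (1−π)·p₀ = 0.742×0.18 + 0.258×0.066 = 0.15059.
Under exogeneity, PAF = [P(Y=1) − p₀] / P(Y=1).
PAF = (0.15059 − 0.066) / 0.15059 ≈ 0.5617

PAF ≈ 0.562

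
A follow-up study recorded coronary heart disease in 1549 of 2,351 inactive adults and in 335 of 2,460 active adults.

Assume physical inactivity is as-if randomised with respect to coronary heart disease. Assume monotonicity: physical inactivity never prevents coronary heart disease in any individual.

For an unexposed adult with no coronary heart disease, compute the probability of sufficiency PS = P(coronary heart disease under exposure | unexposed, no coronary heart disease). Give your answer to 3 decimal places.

p₁ = P(outcome | exposed) = 1549/2351 = 0.65887
p₀ = P(outcome | unexposed) = 335/2460 = 0.13618
Under exogeneity and monotonicity, PS = (p₁ − p₀) / (1 − p₀).
PS = (0.65887 − 0.13618) / (1 − 0.13618) = 0.52269 / 0.86382 ≈ 0.6051

PS ≈ 0.605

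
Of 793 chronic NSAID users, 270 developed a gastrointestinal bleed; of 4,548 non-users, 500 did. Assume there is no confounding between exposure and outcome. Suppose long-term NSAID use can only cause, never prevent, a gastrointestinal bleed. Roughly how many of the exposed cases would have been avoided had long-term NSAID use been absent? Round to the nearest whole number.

p₁ = P(outcome | exposed) = 270/793 = 0.34048
p₀ = P(outcome | unexposed) = 500/4548 = 0.10994
PN = (p₁ − p₀)/p₁ = (0.34048 − 0.10994) / 0.34048 ≈ 0.67711.
Attributable cases ≈ PN × (exposed cases) = 0.67711 × 270 ≈ 182.82.

about 183 cases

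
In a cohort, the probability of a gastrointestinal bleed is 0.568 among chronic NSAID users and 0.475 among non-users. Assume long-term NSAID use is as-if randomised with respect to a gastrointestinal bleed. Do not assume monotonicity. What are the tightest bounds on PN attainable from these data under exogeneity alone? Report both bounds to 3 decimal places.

0.164 ≤ PN ≤ 0.924

Let p₁ = 0.568, p₀ = 0.475.
Under exogeneity alone the bounds on PN are max{0,(p₁−p₀)/p₁} ≤ PN ≤ min{1,(1−p₀)/p₁}.
  lower = (p₁ − p₀)/p₁ = 0.093 / 0.568 ≈ 0.1637
  upper = min{1, (1 − p₀)/p₁} = 0.525 / 0.568 ≈ 0.9243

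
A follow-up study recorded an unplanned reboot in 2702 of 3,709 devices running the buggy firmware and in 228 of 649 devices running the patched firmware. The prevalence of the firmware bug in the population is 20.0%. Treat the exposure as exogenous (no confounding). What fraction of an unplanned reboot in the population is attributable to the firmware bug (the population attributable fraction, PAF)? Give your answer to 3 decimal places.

PAF ≈ 0.177

p₁ = P(outcome | exposed) = 2702/3709 = 0.7285
p₀ = P(outcome | unexposed) = 228/649 = 0.35131
Overall risk P(Y=1) = π·p₁ + (1−π)·p₀ = 0.2×0.7285 + 0.8×0.35131 = 0.42675.
Under exogeneity, PAF = [P(Y=1) − p₀] / P(Y=1).
PAF = (0.42675 − 0.35131) / 0.42675 ≈ 0.1768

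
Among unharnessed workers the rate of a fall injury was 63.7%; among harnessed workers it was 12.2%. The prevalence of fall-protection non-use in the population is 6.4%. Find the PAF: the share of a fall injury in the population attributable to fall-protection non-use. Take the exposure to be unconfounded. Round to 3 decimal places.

PAF ≈ 0.213

p₁ = 0.637, p₀ = 0.122.
Overall risk P(Y=1) = π·p₁ + (1−π)·p₀ = 0.064×0.637 + 0.936×0.122 = 0.15496.
Under exogeneity, PAF = [P(Y=1) − p₀] / P(Y=1).
PAF = (0.15496 − 0.122) / 0.15496 ≈ 0.2127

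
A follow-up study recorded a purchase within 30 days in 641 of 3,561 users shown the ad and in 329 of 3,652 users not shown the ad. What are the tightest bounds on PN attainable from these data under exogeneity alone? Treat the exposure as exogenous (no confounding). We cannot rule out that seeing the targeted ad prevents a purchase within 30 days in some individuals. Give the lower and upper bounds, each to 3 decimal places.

p₁ = P(outcome | exposed) = 641/3561 = 0.18001
p₀ = P(outcome | unexposed) = 329/3652 = 0.090088
Under exogeneity alone the bounds on PN are max{0,(p₁−p₀)/p₁} ≤ PN ≤ min{1,(1−p₀)/p₁}.
  lower = (p₁ − p₀)/p₁ = 0.089918 / 0.18001 ≈ 0.4995
  upper = min{1, (1 − p₀)/p₁} = 0.90991 / 0.18001 ≈ 5.0549 → capped at 1

0.500 ≤ PN ≤ 1.000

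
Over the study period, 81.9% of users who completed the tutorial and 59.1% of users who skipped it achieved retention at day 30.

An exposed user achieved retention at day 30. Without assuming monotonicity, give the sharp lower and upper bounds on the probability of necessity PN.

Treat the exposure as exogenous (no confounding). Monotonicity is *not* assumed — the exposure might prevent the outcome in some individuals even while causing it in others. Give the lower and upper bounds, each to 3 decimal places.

p₁ = 0.819, p₀ = 0.591.
Under exogeneity alone the bounds on PN are max{0,(p₁−p₀)/p₁} ≤ PN ≤ min{1,(1−p₀)/p₁}.
  lower = (p₁ − p₀)/p₁ = 0.228 / 0.819 ≈ 0.2784
  upper = min{1, (1 − p₀)/p₁} = 0.409 / 0.819 ≈ 0.4994

0.278 ≤ PN ≤ 0.499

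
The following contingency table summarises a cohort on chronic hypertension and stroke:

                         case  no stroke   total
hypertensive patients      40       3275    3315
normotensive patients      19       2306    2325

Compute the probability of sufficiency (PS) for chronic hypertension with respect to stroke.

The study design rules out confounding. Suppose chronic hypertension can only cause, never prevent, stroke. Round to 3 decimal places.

p₁ = P(outcome | exposed) = 40/3315 = 0.012066
p₀ = P(outcome | unexposed) = 19/2325 = 0.008172
Under exogeneity and monotonicity, PS = (p₁ − p₀)/(1 − p₀).
PS = (0.012066 − 0.008172) / 0.99183 ≈ 0.0039

PS ≈ 0.004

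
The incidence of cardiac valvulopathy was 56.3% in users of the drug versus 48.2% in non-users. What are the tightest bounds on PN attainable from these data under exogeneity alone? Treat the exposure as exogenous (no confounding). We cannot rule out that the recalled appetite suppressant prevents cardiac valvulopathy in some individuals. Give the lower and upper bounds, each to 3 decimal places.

p₁ = 0.563, p₀ = 0.482.
Under exogeneity alone the bounds on PN are max{0,(p₁−p₀)/p₁} ≤ PN ≤ min{1,(1−p₀)/p₁}.
  lower = (p₁ − p₀)/p₁ = 0.081 / 0.563 ≈ 0.1439
  upper = min{1, (1 − p₀)/p₁} = 0.518 / 0.563 ≈ 0.9201

0.144 ≤ PN ≤ 0.920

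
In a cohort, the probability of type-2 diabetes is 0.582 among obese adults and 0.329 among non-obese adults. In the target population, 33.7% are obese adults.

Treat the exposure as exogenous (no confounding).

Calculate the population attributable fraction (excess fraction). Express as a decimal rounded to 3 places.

PAF ≈ 0.206

Let p₁ = 0.582, p₀ = 0.329.
Overall risk P(Y=1) = π·p₁ + (1−π)·p₀ = 0.337×0.582 + 0.663×0.329 = 0.41426.
Under exogeneity, PAF = [P(Y=1) − p₀] / P(Y=1).
PAF = (0.41426 − 0.329) / 0.41426 ≈ 0.2058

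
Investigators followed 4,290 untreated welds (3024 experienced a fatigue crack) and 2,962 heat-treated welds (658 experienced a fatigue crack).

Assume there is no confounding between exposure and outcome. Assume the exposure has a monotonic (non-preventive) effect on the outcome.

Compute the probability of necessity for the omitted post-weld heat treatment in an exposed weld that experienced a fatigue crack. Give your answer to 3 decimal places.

PN ≈ 0.685

p₁ = P(outcome | exposed) = 3024/4290 = 0.7049
p₀ = P(outcome | unexposed) = 658/2962 = 0.22215
Under exogeneity and monotonicity, PN = (p₁ − p₀) / p₁.
PN = (0.7049 − 0.22215) / 0.7049 = 0.48275 / 0.7049 ≈ 0.6849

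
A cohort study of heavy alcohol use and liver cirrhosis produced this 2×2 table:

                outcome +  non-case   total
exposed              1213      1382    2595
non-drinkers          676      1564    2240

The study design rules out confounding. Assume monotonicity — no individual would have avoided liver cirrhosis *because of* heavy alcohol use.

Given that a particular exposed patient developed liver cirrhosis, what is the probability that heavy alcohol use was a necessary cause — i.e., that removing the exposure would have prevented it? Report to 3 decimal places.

PN ≈ 0.354

p₁ = P(outcome | exposed) = 1213/2595 = 0.46744
p₀ = P(outcome | unexposed) = 676/2240 = 0.30179
Under exogeneity and monotonicity, PN = (p₁ − p₀)/p₁.
PN = (0.46744 − 0.30179) / 0.46744 ≈ 0.3544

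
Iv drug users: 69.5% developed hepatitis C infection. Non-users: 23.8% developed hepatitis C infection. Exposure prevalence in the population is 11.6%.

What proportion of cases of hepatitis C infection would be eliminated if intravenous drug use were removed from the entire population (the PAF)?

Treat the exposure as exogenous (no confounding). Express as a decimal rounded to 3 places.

PAF ≈ 0.182

p₁ = 0.695, p₀ = 0.238.
Overall risk P(Y=1) = π·p₁ + (1−π)·p₀ = 0.116×0.695 + 0.884×0.238 = 0.29101.
Under exogeneity, PAF = [P(Y=1) − p₀] / P(Y=1).
PAF = (0.29101 − 0.238) / 0.29101 ≈ 0.1822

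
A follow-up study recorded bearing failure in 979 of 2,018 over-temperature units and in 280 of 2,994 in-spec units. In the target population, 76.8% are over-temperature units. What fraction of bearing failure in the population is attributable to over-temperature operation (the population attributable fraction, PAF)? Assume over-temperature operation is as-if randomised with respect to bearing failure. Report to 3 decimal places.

PAF ≈ 0.763

p₁ = P(outcome | exposed) = 979/2018 = 0.48513
p₀ = P(outcome | unexposed) = 280/2994 = 0.09352
Overall risk P(Y=1) = π·p₁ + (1−π)·p₀ = 0.768×0.48513 + 0.232×0.09352 = 0.39428.
Under exogeneity, PAF = [P(Y=1) − p₀] / P(Y=1).
PAF = (0.39428 − 0.09352) / 0.39428 ≈ 0.7628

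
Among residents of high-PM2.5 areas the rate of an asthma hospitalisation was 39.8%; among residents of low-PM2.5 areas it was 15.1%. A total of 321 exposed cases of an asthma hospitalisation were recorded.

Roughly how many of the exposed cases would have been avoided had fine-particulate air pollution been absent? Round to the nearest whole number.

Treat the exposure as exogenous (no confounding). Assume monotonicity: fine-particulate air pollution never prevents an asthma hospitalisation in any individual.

p₁ = 0.398, p₀ = 0.151.
PN = (p₁ − p₀)/p₁ = (0.398 − 0.151) / 0.398 ≈ 0.62060.
Attributable cases ≈ PN × (exposed cases) = 0.62060 × 321 ≈ 199.21.

about 199 cases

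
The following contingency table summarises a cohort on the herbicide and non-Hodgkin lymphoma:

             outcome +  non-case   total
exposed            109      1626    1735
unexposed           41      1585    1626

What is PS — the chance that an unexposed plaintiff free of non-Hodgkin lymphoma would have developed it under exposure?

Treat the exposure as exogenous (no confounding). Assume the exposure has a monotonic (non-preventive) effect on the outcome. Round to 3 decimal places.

PS ≈ 0.039

p₁ = P(outcome | exposed) = 109/1735 = 0.062824
p₀ = P(outcome | unexposed) = 41/1626 = 0.025215
Under exogeneity and monotonicity, PS = (p₁ − p₀)/(1 − p₀).
PS = (0.062824 − 0.025215) / 0.97478 ≈ 0.0386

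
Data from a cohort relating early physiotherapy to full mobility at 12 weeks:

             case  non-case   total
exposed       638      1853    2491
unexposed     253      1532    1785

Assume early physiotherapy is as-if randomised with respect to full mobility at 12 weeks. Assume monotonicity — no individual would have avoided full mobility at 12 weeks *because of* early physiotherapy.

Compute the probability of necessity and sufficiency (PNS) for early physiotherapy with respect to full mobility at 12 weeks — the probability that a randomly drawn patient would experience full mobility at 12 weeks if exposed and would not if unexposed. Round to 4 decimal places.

PNS ≈ 0.1144

p₁ = P(outcome | exposed) = 638/2491 = 0.25612
p₀ = P(outcome | unexposed) = 253/1785 = 0.14174
Under exogeneity and monotonicity, PNS = p₁ − p₀.
PNS = 0.25612 − 0.14174 = 0.11439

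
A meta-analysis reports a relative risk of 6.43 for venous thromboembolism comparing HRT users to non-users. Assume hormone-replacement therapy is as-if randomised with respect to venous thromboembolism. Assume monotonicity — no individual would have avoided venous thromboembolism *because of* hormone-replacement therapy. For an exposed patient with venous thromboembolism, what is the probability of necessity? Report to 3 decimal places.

PN ≈ 0.844

Under exogeneity and monotonicity, PN = (RR − 1) / RR = 1 − 1/RR.
PN = (6.43 − 1) / 6.43 = 5.43 / 6.43 ≈ 0.8445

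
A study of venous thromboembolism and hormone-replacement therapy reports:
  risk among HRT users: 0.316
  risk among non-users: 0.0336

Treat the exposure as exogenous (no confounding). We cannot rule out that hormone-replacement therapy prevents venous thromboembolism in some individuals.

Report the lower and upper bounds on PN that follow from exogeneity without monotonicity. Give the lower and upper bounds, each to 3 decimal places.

0.894 ≤ PN ≤ 1.000

Let p₁ = 0.316, p₀ = 0.0336.
Under exogeneity alone the bounds on PN are max{0,(p₁−p₀)/p₁} ≤ PN ≤ min{1,(1−p₀)/p₁}.
  lower = (p₁ − p₀)/p₁ = 0.2824 / 0.316 ≈ 0.8937
  upper = min{1, (1 − p₀)/p₁} = 0.9664 / 0.316 ≈ 3.0582 → capped at 1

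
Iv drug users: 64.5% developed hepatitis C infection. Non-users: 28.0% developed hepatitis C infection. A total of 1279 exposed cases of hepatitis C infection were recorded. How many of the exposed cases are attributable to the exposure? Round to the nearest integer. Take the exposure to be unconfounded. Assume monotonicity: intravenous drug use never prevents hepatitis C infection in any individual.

about 724 cases

p₁ = 0.645, p₀ = 0.28.
PN = (p₁ − p₀)/p₁ = (0.645 − 0.28) / 0.645 ≈ 0.56589.
Attributable cases ≈ PN × (exposed cases) = 0.56589 × 1279 ≈ 723.78.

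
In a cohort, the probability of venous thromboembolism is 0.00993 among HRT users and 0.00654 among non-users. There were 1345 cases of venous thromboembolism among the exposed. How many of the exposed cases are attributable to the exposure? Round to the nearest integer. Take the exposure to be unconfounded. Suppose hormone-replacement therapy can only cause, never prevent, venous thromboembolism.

Let p₁ = 0.00993, p₀ = 0.00654.
PN = (p₁ − p₀)/p₁ = (0.00993 − 0.00654) / 0.00993 ≈ 0.34139.
Attributable cases ≈ PN × (exposed cases) = 0.34139 × 1345 ≈ 459.17.

about 459 cases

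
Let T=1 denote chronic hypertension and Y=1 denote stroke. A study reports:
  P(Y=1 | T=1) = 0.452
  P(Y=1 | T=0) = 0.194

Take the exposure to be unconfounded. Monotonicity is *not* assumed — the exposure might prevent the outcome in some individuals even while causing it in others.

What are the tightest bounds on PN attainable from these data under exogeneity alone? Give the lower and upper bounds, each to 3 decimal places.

Let p₁ = 0.452, p₀ = 0.194.
Under exogeneity alone the bounds on PN are max{0,(p₁−p₀)/p₁} ≤ PN ≤ min{1,(1−p₀)/p₁}.
  lower = (p₁ − p₀)/p₁ = 0.258 / 0.452 ≈ 0.5708
  upper = min{1, (1 − p₀)/p₁} = 0.806 / 0.452 ≈ 1.7832 → capped at 1

0.571 ≤ PN ≤ 1.000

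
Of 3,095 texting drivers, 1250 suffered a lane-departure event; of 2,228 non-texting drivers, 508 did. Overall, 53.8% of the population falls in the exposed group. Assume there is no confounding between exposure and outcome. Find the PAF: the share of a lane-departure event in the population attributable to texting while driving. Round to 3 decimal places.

PAF ≈ 0.293

p₁ = P(outcome | exposed) = 1250/3095 = 0.40388
p₀ = P(outcome | unexposed) = 508/2228 = 0.22801
Overall risk P(Y=1) = π·p₁ + (1−π)·p₀ = 0.538×0.40388 + 0.462×0.22801 = 0.32263.
Under exogeneity, PAF = [P(Y=1) − p₀] / P(Y=1).
PAF = (0.32263 − 0.22801) / 0.32263 ≈ 0.2933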